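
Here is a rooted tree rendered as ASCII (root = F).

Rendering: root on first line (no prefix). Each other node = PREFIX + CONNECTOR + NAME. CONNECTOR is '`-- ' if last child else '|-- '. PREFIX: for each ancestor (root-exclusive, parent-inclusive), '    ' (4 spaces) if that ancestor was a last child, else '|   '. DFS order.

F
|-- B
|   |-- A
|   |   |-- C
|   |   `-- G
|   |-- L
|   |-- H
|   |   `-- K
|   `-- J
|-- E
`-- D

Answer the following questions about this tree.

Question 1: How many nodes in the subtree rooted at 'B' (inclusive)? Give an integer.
Subtree rooted at B contains: A, B, C, G, H, J, K, L
Count = 8

Answer: 8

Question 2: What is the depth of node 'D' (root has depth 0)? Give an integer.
Path from root to D: F -> D
Depth = number of edges = 1

Answer: 1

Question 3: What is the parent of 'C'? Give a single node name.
Scan adjacency: C appears as child of A

Answer: A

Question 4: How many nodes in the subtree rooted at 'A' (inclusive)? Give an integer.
Answer: 3

Derivation:
Subtree rooted at A contains: A, C, G
Count = 3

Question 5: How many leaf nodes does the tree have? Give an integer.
Answer: 7

Derivation:
Leaves (nodes with no children): C, D, E, G, J, K, L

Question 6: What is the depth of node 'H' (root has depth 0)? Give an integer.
Path from root to H: F -> B -> H
Depth = number of edges = 2

Answer: 2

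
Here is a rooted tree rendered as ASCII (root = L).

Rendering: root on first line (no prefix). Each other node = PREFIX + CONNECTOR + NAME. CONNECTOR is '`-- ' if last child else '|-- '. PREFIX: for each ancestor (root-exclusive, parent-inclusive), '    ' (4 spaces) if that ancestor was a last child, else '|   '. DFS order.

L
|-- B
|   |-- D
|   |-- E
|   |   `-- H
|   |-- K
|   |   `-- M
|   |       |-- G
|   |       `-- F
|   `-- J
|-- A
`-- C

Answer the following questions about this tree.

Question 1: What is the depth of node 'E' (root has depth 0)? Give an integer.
Answer: 2

Derivation:
Path from root to E: L -> B -> E
Depth = number of edges = 2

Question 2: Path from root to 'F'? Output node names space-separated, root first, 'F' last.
Answer: L B K M F

Derivation:
Walk down from root: L -> B -> K -> M -> F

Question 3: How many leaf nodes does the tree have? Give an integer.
Leaves (nodes with no children): A, C, D, F, G, H, J

Answer: 7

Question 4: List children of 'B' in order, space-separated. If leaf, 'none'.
Node B's children (from adjacency): D, E, K, J

Answer: D E K J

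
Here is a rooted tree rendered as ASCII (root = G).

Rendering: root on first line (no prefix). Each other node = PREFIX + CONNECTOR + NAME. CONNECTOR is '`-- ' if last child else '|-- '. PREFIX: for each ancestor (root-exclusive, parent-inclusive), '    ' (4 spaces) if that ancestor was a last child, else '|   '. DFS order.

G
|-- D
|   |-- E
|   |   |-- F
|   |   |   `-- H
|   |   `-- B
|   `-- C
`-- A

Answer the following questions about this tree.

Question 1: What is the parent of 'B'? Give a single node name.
Scan adjacency: B appears as child of E

Answer: E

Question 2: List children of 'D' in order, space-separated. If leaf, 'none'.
Answer: E C

Derivation:
Node D's children (from adjacency): E, C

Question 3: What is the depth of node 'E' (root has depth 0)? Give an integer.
Answer: 2

Derivation:
Path from root to E: G -> D -> E
Depth = number of edges = 2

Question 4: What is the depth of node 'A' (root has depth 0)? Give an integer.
Path from root to A: G -> A
Depth = number of edges = 1

Answer: 1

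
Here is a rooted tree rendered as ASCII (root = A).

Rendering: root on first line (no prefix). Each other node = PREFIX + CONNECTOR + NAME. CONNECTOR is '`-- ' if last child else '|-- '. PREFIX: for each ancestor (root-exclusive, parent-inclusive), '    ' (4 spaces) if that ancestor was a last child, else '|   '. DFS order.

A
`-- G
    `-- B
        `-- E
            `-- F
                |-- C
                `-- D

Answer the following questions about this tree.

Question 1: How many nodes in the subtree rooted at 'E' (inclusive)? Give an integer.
Subtree rooted at E contains: C, D, E, F
Count = 4

Answer: 4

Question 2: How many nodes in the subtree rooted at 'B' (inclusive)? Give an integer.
Answer: 5

Derivation:
Subtree rooted at B contains: B, C, D, E, F
Count = 5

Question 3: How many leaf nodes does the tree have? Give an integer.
Answer: 2

Derivation:
Leaves (nodes with no children): C, D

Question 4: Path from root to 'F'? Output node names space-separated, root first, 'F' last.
Answer: A G B E F

Derivation:
Walk down from root: A -> G -> B -> E -> F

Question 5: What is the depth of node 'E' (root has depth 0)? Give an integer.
Path from root to E: A -> G -> B -> E
Depth = number of edges = 3

Answer: 3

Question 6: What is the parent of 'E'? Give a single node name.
Answer: B

Derivation:
Scan adjacency: E appears as child of B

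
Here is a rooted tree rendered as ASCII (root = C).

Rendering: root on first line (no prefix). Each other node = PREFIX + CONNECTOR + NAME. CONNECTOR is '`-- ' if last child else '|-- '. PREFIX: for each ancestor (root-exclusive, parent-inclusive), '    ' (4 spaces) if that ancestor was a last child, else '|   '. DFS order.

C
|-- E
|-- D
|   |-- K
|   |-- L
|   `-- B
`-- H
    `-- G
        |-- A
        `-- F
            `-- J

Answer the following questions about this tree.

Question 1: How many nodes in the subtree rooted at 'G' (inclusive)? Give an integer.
Answer: 4

Derivation:
Subtree rooted at G contains: A, F, G, J
Count = 4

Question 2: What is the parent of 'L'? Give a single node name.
Scan adjacency: L appears as child of D

Answer: D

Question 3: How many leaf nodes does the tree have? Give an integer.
Leaves (nodes with no children): A, B, E, J, K, L

Answer: 6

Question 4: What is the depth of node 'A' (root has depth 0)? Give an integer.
Answer: 3

Derivation:
Path from root to A: C -> H -> G -> A
Depth = number of edges = 3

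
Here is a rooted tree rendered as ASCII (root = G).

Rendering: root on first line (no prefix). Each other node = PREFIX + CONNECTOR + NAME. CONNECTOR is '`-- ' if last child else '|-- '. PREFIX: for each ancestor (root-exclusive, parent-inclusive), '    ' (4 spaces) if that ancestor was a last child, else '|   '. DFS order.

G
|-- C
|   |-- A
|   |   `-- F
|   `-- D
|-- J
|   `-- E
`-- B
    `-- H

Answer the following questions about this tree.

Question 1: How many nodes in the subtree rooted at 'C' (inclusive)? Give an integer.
Answer: 4

Derivation:
Subtree rooted at C contains: A, C, D, F
Count = 4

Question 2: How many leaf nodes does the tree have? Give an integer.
Leaves (nodes with no children): D, E, F, H

Answer: 4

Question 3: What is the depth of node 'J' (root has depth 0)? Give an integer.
Answer: 1

Derivation:
Path from root to J: G -> J
Depth = number of edges = 1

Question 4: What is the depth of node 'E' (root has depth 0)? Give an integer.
Path from root to E: G -> J -> E
Depth = number of edges = 2

Answer: 2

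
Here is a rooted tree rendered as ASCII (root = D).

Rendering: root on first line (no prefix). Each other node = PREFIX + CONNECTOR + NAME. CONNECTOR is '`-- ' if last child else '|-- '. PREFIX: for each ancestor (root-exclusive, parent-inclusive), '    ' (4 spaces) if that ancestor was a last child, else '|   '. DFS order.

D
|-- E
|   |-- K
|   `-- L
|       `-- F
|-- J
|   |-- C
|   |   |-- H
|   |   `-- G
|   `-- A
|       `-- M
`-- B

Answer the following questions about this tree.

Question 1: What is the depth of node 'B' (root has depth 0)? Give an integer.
Path from root to B: D -> B
Depth = number of edges = 1

Answer: 1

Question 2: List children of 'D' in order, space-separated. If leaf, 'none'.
Answer: E J B

Derivation:
Node D's children (from adjacency): E, J, B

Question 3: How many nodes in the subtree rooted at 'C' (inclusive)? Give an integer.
Subtree rooted at C contains: C, G, H
Count = 3

Answer: 3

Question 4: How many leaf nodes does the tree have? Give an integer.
Answer: 6

Derivation:
Leaves (nodes with no children): B, F, G, H, K, M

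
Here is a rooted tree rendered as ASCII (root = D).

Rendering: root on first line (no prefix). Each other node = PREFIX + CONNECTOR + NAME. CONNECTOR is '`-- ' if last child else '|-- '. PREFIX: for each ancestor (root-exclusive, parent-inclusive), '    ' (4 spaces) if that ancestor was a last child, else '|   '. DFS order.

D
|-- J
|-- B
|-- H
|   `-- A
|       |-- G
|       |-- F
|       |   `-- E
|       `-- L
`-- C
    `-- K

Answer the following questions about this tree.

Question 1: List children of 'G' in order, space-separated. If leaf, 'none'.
Node G's children (from adjacency): (leaf)

Answer: none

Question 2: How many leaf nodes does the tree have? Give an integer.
Answer: 6

Derivation:
Leaves (nodes with no children): B, E, G, J, K, L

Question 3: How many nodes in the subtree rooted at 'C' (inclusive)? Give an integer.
Answer: 2

Derivation:
Subtree rooted at C contains: C, K
Count = 2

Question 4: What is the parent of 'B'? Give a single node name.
Scan adjacency: B appears as child of D

Answer: D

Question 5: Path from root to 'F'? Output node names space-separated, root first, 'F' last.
Answer: D H A F

Derivation:
Walk down from root: D -> H -> A -> F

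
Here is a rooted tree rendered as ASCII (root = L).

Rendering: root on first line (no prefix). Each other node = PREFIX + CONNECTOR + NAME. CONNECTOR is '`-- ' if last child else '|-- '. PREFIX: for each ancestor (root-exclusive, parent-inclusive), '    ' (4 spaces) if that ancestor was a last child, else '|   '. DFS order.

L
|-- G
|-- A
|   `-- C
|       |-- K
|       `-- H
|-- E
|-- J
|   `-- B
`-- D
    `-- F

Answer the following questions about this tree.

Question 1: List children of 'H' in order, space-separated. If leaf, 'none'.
Answer: none

Derivation:
Node H's children (from adjacency): (leaf)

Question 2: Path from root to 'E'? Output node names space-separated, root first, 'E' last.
Walk down from root: L -> E

Answer: L E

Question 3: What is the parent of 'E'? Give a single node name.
Scan adjacency: E appears as child of L

Answer: L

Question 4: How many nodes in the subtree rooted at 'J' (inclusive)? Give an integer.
Answer: 2

Derivation:
Subtree rooted at J contains: B, J
Count = 2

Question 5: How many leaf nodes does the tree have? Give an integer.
Answer: 6

Derivation:
Leaves (nodes with no children): B, E, F, G, H, K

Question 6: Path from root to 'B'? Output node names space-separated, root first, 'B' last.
Answer: L J B

Derivation:
Walk down from root: L -> J -> B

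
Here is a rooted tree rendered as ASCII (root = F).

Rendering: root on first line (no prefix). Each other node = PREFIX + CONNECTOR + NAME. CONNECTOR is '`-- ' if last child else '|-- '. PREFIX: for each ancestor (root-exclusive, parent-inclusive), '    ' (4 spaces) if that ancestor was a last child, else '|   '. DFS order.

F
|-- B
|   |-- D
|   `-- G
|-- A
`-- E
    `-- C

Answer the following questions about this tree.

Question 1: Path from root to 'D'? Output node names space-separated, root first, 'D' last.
Answer: F B D

Derivation:
Walk down from root: F -> B -> D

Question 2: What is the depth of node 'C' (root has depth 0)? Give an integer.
Answer: 2

Derivation:
Path from root to C: F -> E -> C
Depth = number of edges = 2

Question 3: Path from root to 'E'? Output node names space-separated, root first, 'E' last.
Walk down from root: F -> E

Answer: F E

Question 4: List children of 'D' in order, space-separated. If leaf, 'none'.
Answer: none

Derivation:
Node D's children (from adjacency): (leaf)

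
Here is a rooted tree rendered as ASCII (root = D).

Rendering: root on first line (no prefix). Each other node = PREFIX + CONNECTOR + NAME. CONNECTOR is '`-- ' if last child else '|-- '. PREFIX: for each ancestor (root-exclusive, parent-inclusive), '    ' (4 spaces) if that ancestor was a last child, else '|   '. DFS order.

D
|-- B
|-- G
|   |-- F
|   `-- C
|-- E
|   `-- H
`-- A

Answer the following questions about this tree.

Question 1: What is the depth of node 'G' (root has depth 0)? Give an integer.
Path from root to G: D -> G
Depth = number of edges = 1

Answer: 1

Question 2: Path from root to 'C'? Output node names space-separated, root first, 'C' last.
Walk down from root: D -> G -> C

Answer: D G C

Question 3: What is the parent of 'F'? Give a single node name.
Answer: G

Derivation:
Scan adjacency: F appears as child of G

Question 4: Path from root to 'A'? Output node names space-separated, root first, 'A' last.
Walk down from root: D -> A

Answer: D A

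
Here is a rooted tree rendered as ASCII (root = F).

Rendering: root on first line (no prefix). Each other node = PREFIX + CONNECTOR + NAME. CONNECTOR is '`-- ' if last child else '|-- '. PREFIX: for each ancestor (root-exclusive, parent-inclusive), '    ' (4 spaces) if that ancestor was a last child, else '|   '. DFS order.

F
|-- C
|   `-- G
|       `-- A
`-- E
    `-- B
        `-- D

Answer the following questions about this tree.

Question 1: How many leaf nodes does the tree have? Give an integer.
Leaves (nodes with no children): A, D

Answer: 2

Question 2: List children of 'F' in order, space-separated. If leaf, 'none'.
Node F's children (from adjacency): C, E

Answer: C E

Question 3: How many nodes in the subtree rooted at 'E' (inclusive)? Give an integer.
Answer: 3

Derivation:
Subtree rooted at E contains: B, D, E
Count = 3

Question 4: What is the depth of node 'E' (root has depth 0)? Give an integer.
Path from root to E: F -> E
Depth = number of edges = 1

Answer: 1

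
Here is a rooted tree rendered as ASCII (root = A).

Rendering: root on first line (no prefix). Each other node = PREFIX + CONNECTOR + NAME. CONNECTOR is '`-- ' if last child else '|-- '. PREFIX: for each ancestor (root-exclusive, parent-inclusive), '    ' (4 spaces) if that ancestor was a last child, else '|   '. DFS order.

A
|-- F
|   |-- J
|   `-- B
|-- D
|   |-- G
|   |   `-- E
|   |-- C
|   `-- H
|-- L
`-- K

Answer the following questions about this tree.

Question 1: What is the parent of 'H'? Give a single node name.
Answer: D

Derivation:
Scan adjacency: H appears as child of D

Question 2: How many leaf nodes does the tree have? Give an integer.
Answer: 7

Derivation:
Leaves (nodes with no children): B, C, E, H, J, K, L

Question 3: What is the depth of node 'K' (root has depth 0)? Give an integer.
Answer: 1

Derivation:
Path from root to K: A -> K
Depth = number of edges = 1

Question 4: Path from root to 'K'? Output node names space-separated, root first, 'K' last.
Answer: A K

Derivation:
Walk down from root: A -> K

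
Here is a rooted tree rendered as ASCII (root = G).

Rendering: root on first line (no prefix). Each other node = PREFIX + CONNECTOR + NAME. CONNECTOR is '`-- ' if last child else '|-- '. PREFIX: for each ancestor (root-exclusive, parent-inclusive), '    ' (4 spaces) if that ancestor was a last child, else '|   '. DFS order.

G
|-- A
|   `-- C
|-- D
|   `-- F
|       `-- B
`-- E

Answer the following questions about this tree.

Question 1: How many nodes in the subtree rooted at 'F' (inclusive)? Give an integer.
Subtree rooted at F contains: B, F
Count = 2

Answer: 2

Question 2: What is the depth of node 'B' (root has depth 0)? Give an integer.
Answer: 3

Derivation:
Path from root to B: G -> D -> F -> B
Depth = number of edges = 3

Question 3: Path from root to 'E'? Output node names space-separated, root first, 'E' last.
Walk down from root: G -> E

Answer: G E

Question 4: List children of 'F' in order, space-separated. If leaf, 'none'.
Node F's children (from adjacency): B

Answer: B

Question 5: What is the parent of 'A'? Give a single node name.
Scan adjacency: A appears as child of G

Answer: G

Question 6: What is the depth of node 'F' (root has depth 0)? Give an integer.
Path from root to F: G -> D -> F
Depth = number of edges = 2

Answer: 2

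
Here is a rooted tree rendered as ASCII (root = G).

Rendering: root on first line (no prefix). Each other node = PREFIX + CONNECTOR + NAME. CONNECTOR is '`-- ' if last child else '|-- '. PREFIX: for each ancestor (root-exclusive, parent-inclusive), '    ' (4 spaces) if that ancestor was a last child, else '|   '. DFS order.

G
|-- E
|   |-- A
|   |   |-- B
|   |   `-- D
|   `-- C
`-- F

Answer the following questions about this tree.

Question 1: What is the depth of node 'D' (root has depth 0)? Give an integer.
Answer: 3

Derivation:
Path from root to D: G -> E -> A -> D
Depth = number of edges = 3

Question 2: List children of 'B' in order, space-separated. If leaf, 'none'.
Answer: none

Derivation:
Node B's children (from adjacency): (leaf)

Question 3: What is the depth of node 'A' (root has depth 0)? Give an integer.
Path from root to A: G -> E -> A
Depth = number of edges = 2

Answer: 2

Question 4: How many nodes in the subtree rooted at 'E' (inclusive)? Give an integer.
Answer: 5

Derivation:
Subtree rooted at E contains: A, B, C, D, E
Count = 5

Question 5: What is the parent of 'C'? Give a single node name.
Answer: E

Derivation:
Scan adjacency: C appears as child of E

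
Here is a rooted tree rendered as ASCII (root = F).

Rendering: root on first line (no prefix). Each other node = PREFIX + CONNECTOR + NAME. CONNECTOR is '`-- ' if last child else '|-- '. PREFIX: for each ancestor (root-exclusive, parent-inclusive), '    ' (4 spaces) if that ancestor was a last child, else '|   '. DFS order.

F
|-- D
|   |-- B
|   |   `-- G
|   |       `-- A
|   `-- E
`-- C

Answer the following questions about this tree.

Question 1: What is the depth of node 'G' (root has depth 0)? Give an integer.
Answer: 3

Derivation:
Path from root to G: F -> D -> B -> G
Depth = number of edges = 3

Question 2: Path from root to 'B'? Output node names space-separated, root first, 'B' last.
Answer: F D B

Derivation:
Walk down from root: F -> D -> B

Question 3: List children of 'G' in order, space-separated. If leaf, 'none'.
Answer: A

Derivation:
Node G's children (from adjacency): A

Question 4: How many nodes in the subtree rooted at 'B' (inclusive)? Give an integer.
Answer: 3

Derivation:
Subtree rooted at B contains: A, B, G
Count = 3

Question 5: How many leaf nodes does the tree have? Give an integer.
Leaves (nodes with no children): A, C, E

Answer: 3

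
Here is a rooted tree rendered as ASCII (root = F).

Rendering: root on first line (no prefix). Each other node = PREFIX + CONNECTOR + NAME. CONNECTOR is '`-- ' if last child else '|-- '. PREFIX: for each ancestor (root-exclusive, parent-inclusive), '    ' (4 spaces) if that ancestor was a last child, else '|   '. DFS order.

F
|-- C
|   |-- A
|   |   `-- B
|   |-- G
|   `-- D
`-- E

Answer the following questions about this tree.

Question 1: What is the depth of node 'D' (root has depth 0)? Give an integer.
Path from root to D: F -> C -> D
Depth = number of edges = 2

Answer: 2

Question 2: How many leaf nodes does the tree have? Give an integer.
Leaves (nodes with no children): B, D, E, G

Answer: 4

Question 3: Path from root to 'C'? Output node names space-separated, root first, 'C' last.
Walk down from root: F -> C

Answer: F C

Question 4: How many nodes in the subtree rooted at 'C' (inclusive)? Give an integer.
Subtree rooted at C contains: A, B, C, D, G
Count = 5

Answer: 5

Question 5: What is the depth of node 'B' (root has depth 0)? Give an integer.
Path from root to B: F -> C -> A -> B
Depth = number of edges = 3

Answer: 3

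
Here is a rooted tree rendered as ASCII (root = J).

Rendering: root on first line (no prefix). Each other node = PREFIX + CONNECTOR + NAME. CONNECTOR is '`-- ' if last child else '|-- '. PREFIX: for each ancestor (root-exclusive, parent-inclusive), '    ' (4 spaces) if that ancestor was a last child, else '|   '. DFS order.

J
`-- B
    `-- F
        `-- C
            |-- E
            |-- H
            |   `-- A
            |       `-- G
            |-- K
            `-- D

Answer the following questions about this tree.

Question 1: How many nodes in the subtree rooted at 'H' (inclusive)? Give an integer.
Answer: 3

Derivation:
Subtree rooted at H contains: A, G, H
Count = 3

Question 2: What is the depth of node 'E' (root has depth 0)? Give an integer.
Answer: 4

Derivation:
Path from root to E: J -> B -> F -> C -> E
Depth = number of edges = 4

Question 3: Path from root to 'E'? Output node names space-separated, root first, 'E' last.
Walk down from root: J -> B -> F -> C -> E

Answer: J B F C E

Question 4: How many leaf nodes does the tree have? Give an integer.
Leaves (nodes with no children): D, E, G, K

Answer: 4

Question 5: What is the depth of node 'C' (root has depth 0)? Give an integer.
Path from root to C: J -> B -> F -> C
Depth = number of edges = 3

Answer: 3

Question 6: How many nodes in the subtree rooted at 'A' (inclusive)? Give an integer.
Subtree rooted at A contains: A, G
Count = 2

Answer: 2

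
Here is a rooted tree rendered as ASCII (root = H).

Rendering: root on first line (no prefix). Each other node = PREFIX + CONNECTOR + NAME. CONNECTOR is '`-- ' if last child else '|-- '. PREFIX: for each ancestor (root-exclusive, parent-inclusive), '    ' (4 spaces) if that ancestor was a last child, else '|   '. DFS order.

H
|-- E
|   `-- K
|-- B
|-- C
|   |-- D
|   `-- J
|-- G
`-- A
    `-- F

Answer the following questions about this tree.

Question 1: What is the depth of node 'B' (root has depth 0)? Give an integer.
Answer: 1

Derivation:
Path from root to B: H -> B
Depth = number of edges = 1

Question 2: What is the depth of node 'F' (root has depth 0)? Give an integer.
Answer: 2

Derivation:
Path from root to F: H -> A -> F
Depth = number of edges = 2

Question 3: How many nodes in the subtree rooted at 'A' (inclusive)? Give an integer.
Answer: 2

Derivation:
Subtree rooted at A contains: A, F
Count = 2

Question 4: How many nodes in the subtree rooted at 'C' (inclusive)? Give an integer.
Subtree rooted at C contains: C, D, J
Count = 3

Answer: 3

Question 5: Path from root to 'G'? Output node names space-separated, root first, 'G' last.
Answer: H G

Derivation:
Walk down from root: H -> G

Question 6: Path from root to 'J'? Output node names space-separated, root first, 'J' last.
Answer: H C J

Derivation:
Walk down from root: H -> C -> J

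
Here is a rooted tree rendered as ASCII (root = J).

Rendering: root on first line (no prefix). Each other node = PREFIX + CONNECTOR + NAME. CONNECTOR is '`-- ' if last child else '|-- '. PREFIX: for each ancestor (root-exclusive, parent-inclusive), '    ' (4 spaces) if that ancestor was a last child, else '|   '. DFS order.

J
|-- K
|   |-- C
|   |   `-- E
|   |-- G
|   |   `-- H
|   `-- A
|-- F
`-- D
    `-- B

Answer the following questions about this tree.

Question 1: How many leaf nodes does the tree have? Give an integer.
Answer: 5

Derivation:
Leaves (nodes with no children): A, B, E, F, H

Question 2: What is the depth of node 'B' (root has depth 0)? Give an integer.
Answer: 2

Derivation:
Path from root to B: J -> D -> B
Depth = number of edges = 2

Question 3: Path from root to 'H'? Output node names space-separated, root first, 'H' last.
Answer: J K G H

Derivation:
Walk down from root: J -> K -> G -> H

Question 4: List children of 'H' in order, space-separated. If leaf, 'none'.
Node H's children (from adjacency): (leaf)

Answer: none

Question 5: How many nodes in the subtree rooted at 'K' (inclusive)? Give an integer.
Answer: 6

Derivation:
Subtree rooted at K contains: A, C, E, G, H, K
Count = 6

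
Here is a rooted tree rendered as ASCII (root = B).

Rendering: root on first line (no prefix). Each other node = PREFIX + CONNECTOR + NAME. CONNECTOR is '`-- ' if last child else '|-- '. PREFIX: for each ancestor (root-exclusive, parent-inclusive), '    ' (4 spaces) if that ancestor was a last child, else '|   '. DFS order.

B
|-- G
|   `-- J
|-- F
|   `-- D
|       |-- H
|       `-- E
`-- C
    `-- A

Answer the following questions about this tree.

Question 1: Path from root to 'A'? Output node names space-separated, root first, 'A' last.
Answer: B C A

Derivation:
Walk down from root: B -> C -> A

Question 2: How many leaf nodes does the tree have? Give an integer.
Answer: 4

Derivation:
Leaves (nodes with no children): A, E, H, J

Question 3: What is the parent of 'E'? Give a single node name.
Answer: D

Derivation:
Scan adjacency: E appears as child of D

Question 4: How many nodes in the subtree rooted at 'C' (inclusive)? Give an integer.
Subtree rooted at C contains: A, C
Count = 2

Answer: 2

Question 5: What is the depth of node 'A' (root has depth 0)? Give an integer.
Path from root to A: B -> C -> A
Depth = number of edges = 2

Answer: 2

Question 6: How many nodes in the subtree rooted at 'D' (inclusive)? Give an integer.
Answer: 3

Derivation:
Subtree rooted at D contains: D, E, H
Count = 3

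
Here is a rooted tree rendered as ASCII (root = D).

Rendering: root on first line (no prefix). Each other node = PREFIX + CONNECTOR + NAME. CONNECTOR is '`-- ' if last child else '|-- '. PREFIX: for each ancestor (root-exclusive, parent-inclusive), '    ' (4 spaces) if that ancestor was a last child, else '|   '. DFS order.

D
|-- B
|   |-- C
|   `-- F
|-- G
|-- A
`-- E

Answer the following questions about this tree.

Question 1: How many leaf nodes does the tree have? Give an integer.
Leaves (nodes with no children): A, C, E, F, G

Answer: 5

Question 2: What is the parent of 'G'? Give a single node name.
Answer: D

Derivation:
Scan adjacency: G appears as child of D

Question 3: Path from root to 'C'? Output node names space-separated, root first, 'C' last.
Answer: D B C

Derivation:
Walk down from root: D -> B -> C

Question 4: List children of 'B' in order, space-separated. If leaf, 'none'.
Node B's children (from adjacency): C, F

Answer: C F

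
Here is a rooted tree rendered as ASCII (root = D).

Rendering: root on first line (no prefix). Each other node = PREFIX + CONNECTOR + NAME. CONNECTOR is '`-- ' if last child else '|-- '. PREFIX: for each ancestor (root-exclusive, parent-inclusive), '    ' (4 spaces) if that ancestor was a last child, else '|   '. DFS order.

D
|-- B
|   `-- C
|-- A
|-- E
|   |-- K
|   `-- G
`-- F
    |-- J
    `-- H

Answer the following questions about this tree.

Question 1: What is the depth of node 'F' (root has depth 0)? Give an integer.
Path from root to F: D -> F
Depth = number of edges = 1

Answer: 1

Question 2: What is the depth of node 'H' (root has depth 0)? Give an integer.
Answer: 2

Derivation:
Path from root to H: D -> F -> H
Depth = number of edges = 2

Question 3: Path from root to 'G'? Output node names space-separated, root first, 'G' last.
Walk down from root: D -> E -> G

Answer: D E G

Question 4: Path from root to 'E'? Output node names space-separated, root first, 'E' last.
Answer: D E

Derivation:
Walk down from root: D -> E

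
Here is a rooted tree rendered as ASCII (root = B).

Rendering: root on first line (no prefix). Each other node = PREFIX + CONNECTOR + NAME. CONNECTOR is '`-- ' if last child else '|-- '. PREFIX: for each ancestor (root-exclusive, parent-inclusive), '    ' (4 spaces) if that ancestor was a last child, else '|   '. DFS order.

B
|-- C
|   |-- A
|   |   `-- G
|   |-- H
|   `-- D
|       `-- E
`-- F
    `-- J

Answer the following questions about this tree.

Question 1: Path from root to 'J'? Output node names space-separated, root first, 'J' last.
Walk down from root: B -> F -> J

Answer: B F J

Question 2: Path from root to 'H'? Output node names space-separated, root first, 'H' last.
Answer: B C H

Derivation:
Walk down from root: B -> C -> H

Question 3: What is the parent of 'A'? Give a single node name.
Answer: C

Derivation:
Scan adjacency: A appears as child of C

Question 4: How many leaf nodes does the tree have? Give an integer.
Leaves (nodes with no children): E, G, H, J

Answer: 4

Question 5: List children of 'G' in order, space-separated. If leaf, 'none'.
Answer: none

Derivation:
Node G's children (from adjacency): (leaf)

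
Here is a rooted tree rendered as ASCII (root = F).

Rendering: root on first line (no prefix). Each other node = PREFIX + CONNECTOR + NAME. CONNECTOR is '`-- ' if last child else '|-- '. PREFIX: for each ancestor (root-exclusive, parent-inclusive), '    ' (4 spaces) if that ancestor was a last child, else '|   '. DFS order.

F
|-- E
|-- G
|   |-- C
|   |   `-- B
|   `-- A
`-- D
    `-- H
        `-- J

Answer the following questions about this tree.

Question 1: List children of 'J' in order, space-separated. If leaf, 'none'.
Node J's children (from adjacency): (leaf)

Answer: none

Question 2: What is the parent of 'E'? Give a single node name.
Answer: F

Derivation:
Scan adjacency: E appears as child of F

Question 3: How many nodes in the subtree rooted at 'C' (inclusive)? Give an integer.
Answer: 2

Derivation:
Subtree rooted at C contains: B, C
Count = 2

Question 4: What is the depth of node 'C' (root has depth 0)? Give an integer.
Path from root to C: F -> G -> C
Depth = number of edges = 2

Answer: 2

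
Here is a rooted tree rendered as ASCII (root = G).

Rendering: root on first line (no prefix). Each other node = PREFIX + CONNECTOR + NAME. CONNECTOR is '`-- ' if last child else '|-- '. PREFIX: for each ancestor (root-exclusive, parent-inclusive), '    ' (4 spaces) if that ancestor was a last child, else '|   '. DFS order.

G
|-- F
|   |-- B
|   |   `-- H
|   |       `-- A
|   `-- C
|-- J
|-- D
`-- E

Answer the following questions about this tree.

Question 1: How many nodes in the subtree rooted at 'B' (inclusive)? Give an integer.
Subtree rooted at B contains: A, B, H
Count = 3

Answer: 3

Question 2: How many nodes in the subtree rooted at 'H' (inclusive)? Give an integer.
Answer: 2

Derivation:
Subtree rooted at H contains: A, H
Count = 2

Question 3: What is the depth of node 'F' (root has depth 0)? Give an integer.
Path from root to F: G -> F
Depth = number of edges = 1

Answer: 1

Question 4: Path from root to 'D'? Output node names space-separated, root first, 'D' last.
Answer: G D

Derivation:
Walk down from root: G -> D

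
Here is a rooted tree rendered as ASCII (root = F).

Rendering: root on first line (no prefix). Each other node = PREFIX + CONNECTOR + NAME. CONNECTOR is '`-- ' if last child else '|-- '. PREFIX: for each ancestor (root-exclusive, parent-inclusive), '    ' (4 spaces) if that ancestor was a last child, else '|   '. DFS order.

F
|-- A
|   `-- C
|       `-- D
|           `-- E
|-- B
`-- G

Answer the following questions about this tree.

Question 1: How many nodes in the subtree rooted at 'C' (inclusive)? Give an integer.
Answer: 3

Derivation:
Subtree rooted at C contains: C, D, E
Count = 3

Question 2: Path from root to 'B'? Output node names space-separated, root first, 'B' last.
Answer: F B

Derivation:
Walk down from root: F -> B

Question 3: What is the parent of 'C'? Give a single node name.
Answer: A

Derivation:
Scan adjacency: C appears as child of A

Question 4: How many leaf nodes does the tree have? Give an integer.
Leaves (nodes with no children): B, E, G

Answer: 3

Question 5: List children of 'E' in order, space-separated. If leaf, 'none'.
Answer: none

Derivation:
Node E's children (from adjacency): (leaf)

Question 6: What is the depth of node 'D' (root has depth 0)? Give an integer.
Answer: 3

Derivation:
Path from root to D: F -> A -> C -> D
Depth = number of edges = 3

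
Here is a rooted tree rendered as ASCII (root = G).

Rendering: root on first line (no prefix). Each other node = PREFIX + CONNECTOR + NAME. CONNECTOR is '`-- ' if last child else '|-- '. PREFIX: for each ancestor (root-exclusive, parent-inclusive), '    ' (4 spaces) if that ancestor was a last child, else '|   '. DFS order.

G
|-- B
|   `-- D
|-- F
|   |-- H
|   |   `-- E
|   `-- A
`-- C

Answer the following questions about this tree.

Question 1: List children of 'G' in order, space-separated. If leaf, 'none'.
Answer: B F C

Derivation:
Node G's children (from adjacency): B, F, C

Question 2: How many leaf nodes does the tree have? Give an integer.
Answer: 4

Derivation:
Leaves (nodes with no children): A, C, D, E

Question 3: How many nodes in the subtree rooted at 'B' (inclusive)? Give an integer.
Answer: 2

Derivation:
Subtree rooted at B contains: B, D
Count = 2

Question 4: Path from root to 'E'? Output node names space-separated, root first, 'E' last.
Answer: G F H E

Derivation:
Walk down from root: G -> F -> H -> E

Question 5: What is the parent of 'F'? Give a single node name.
Scan adjacency: F appears as child of G

Answer: G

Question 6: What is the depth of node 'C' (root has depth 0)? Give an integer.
Path from root to C: G -> C
Depth = number of edges = 1

Answer: 1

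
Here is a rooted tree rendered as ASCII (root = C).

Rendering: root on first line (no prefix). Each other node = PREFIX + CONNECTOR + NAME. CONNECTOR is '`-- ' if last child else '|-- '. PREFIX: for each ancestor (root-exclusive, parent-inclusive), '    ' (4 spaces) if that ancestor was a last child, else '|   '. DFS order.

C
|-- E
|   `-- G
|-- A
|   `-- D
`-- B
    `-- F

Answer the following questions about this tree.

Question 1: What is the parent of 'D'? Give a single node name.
Answer: A

Derivation:
Scan adjacency: D appears as child of A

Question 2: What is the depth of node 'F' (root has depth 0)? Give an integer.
Answer: 2

Derivation:
Path from root to F: C -> B -> F
Depth = number of edges = 2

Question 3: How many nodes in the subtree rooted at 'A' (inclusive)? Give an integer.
Answer: 2

Derivation:
Subtree rooted at A contains: A, D
Count = 2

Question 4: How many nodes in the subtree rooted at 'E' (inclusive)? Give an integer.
Answer: 2

Derivation:
Subtree rooted at E contains: E, G
Count = 2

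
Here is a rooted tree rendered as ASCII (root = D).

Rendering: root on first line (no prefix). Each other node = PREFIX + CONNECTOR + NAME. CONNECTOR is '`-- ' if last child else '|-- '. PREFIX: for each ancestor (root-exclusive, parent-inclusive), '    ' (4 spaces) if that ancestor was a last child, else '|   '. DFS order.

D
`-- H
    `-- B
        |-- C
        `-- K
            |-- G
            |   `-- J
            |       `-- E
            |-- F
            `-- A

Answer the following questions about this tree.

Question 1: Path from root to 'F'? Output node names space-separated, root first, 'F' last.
Walk down from root: D -> H -> B -> K -> F

Answer: D H B K F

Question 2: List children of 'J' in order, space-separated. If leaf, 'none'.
Answer: E

Derivation:
Node J's children (from adjacency): E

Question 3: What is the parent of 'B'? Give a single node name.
Answer: H

Derivation:
Scan adjacency: B appears as child of H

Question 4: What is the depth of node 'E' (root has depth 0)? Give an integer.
Path from root to E: D -> H -> B -> K -> G -> J -> E
Depth = number of edges = 6

Answer: 6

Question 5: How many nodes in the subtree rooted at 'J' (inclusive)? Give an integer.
Answer: 2

Derivation:
Subtree rooted at J contains: E, J
Count = 2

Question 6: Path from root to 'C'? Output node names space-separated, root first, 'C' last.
Walk down from root: D -> H -> B -> C

Answer: D H B C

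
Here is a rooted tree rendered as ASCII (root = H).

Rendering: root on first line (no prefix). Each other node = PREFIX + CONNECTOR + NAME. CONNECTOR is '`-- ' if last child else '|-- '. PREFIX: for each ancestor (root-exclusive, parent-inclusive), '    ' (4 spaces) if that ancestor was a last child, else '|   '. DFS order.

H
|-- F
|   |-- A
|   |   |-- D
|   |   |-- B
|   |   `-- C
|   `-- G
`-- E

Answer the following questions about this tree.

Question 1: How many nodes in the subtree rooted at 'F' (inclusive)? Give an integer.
Subtree rooted at F contains: A, B, C, D, F, G
Count = 6

Answer: 6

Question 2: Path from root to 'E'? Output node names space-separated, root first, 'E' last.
Walk down from root: H -> E

Answer: H E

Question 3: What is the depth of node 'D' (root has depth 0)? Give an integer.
Path from root to D: H -> F -> A -> D
Depth = number of edges = 3

Answer: 3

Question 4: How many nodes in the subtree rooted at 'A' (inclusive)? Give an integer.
Subtree rooted at A contains: A, B, C, D
Count = 4

Answer: 4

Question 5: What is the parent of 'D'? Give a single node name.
Answer: A

Derivation:
Scan adjacency: D appears as child of A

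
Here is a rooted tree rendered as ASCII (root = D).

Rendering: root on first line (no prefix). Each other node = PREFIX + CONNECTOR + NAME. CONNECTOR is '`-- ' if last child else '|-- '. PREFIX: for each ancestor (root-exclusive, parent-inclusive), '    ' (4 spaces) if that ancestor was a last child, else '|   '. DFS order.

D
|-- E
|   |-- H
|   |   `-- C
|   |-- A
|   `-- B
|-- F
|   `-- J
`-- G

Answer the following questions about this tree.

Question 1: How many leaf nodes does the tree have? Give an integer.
Answer: 5

Derivation:
Leaves (nodes with no children): A, B, C, G, J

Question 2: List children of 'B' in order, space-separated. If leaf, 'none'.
Answer: none

Derivation:
Node B's children (from adjacency): (leaf)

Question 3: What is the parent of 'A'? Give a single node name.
Scan adjacency: A appears as child of E

Answer: E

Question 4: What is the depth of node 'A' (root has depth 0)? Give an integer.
Answer: 2

Derivation:
Path from root to A: D -> E -> A
Depth = number of edges = 2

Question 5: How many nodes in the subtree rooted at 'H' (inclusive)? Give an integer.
Answer: 2

Derivation:
Subtree rooted at H contains: C, H
Count = 2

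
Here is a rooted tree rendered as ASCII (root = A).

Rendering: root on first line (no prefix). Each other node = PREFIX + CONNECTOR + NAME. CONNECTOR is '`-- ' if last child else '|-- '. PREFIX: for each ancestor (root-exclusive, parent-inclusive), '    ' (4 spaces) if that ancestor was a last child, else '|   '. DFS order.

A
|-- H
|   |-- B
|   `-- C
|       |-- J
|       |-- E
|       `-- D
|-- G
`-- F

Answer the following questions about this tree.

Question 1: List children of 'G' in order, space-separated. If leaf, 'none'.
Answer: none

Derivation:
Node G's children (from adjacency): (leaf)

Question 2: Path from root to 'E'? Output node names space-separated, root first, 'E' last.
Walk down from root: A -> H -> C -> E

Answer: A H C E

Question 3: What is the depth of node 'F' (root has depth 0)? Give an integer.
Path from root to F: A -> F
Depth = number of edges = 1

Answer: 1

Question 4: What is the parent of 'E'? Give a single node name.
Scan adjacency: E appears as child of C

Answer: C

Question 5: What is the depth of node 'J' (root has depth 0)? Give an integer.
Answer: 3

Derivation:
Path from root to J: A -> H -> C -> J
Depth = number of edges = 3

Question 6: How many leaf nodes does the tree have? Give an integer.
Leaves (nodes with no children): B, D, E, F, G, J

Answer: 6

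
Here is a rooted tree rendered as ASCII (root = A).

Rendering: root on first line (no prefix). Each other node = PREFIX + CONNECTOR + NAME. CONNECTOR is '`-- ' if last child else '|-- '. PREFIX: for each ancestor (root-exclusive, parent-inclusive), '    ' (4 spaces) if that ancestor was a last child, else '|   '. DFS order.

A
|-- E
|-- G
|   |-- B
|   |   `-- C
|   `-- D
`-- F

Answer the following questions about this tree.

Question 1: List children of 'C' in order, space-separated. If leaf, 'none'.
Answer: none

Derivation:
Node C's children (from adjacency): (leaf)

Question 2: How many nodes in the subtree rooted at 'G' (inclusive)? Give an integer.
Answer: 4

Derivation:
Subtree rooted at G contains: B, C, D, G
Count = 4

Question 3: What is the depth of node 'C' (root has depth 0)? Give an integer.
Path from root to C: A -> G -> B -> C
Depth = number of edges = 3

Answer: 3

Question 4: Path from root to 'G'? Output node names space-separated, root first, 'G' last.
Answer: A G

Derivation:
Walk down from root: A -> G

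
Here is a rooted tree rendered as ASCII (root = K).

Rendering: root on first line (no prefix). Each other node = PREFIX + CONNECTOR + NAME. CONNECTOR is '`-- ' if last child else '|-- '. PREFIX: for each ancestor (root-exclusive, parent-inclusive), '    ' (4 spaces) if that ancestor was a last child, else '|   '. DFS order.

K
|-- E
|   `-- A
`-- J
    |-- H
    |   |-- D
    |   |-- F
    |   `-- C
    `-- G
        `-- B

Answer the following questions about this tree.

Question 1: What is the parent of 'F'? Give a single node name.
Scan adjacency: F appears as child of H

Answer: H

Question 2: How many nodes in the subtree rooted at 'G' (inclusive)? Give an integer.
Answer: 2

Derivation:
Subtree rooted at G contains: B, G
Count = 2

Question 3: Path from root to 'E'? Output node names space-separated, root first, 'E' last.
Walk down from root: K -> E

Answer: K E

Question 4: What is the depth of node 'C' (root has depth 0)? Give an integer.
Path from root to C: K -> J -> H -> C
Depth = number of edges = 3

Answer: 3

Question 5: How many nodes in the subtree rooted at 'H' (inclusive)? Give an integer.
Subtree rooted at H contains: C, D, F, H
Count = 4

Answer: 4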